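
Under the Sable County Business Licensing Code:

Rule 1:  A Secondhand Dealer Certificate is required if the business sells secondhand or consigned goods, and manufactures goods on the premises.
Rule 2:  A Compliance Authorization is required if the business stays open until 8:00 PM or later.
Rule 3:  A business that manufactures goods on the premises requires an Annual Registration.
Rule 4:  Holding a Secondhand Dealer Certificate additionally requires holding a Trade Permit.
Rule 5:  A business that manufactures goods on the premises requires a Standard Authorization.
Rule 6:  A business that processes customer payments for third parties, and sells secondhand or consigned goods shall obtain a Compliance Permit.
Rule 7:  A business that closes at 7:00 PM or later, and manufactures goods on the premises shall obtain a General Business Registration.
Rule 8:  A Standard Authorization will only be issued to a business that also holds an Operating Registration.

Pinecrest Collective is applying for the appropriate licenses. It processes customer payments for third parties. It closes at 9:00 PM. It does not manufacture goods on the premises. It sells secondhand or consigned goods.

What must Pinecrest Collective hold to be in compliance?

Compliance Authorization, Compliance Permit

Rule 1: sells secondhand or consigned goods; does not manufacture goods on the premises → Secondhand Dealer Certificate not required.
Rule 2: closes 9:00 PM, after 8:00 PM → Compliance Authorization required.
Rule 3: does not manufacture goods on the premises → Annual Registration not required.
Rule 4: Secondhand Dealer Certificate is not required → no effect.
Rule 5: does not manufacture goods on the premises → Standard Authorization not required.
Rule 6: processes customer payments for third parties; sells secondhand or consigned goods → Compliance Permit required.
Rule 7: closes 9:00 PM, after 7:00 PM; does not manufacture goods on the premises → General Business Registration not required.
Rule 8: Standard Authorization is not required → no effect.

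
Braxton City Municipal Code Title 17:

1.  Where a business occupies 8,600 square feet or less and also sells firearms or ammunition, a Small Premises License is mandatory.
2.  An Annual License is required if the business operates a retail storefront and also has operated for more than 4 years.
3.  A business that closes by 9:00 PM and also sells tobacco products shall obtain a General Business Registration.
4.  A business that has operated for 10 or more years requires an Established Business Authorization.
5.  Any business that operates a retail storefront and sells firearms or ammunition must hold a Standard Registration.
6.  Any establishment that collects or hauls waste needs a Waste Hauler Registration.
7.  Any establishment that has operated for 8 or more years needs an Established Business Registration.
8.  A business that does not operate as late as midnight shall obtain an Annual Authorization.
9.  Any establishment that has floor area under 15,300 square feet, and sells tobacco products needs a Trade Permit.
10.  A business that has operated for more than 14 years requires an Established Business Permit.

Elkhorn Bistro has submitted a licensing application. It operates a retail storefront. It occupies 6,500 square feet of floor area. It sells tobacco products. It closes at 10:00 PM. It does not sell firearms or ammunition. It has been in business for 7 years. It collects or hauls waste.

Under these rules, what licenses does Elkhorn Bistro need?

1. floor area 6,500 square feet ≤ 8,600 square feet; does not sell firearms or ammunition → Small Premises License not required.
2. operates a retail storefront; years in business 7 > 4 → Annual License required.
3. closes 10:00 PM, after 9:00 PM; sells tobacco products → General Business Registration not required.
4. years in business 7 < 10 → Established Business Authorization not required.
5. operates a retail storefront; does not sell firearms or ammunition → Standard Registration not required.
6. collects or hauls waste → Waste Hauler Registration required.
7. years in business 7 < 8 → Established Business Registration not required.
8. closes 10:00 PM, at/before midnight → Annual Authorization required.
9. floor area 6,500 square feet < 15,300 square feet; sells tobacco products → Trade Permit required.
10. years in business 7 ≤ 14 → Established Business Permit not required.

Annual Authorization, Annual License, Trade Permit, Waste Hauler Registration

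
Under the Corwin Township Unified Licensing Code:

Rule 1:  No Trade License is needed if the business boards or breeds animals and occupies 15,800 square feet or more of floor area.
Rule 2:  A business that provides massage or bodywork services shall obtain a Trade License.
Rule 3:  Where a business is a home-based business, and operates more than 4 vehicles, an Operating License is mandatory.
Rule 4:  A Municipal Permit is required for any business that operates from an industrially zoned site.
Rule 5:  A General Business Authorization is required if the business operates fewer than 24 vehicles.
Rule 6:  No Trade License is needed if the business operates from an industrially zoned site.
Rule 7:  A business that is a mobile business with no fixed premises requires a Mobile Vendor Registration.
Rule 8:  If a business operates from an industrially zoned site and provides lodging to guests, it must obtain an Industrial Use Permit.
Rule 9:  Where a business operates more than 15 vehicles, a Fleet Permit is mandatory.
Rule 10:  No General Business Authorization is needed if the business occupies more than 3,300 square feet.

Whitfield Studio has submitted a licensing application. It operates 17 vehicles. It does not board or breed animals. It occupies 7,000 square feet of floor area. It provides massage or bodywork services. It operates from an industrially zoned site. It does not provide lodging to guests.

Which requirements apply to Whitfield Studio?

Rule 1: does not board or breed animals; floor area 7,000 square feet < 15,800 square feet → Trade License exemption does not apply.
Rule 2: provides massage or bodywork services → Trade License required.
Rule 3: operates from an industrially zoned site (not: is a home-based business); vehicles 17 > 4 → Operating License not required.
Rule 4: operates from an industrially zoned site → Municipal Permit required.
Rule 5: vehicles 17 < 24 → General Business Authorization required.
Rule 6: operates from an industrially zoned site → exempt from Trade License.
Rule 7: operates from an industrially zoned site (not: is a mobile business with no fixed premises) → Mobile Vendor Registration not required.
Rule 8: operates from an industrially zoned site; does not provide lodging to guests → Industrial Use Permit not required.
Rule 9: vehicles 17 > 15 → Fleet Permit required.
Rule 10: floor area 7,000 square feet > 3,300 square feet → exempt from General Business Authorization.

Fleet Permit, Municipal Permit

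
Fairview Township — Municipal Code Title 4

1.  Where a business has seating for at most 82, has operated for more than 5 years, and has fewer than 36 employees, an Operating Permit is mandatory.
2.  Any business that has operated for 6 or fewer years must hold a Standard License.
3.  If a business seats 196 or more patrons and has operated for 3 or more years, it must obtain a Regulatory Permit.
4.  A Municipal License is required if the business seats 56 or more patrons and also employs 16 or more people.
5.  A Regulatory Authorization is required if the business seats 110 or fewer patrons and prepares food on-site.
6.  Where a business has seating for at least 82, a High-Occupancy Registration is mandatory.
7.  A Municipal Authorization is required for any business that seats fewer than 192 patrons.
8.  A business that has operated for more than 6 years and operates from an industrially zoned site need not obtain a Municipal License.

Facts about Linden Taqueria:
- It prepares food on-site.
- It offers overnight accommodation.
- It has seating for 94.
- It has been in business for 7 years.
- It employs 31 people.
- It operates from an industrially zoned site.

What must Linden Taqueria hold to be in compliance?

High-Occupancy Registration, Municipal Authorization, Regulatory Authorization

1. seating 94 > 82; years in business 7 > 5; employees 31 < 36 → Operating Permit not required.
2. years in business 7 > 6 → Standard License not required.
3. seating 94 < 196; years in business 7 ≥ 3 → Regulatory Permit not required.
4. seating 94 ≥ 56; employees 31 ≥ 16 → Municipal License required.
5. seating 94 ≤ 110; prepares food on-site → Regulatory Authorization required.
6. seating 94 ≥ 82 → High-Occupancy Registration required.
7. seating 94 < 192 → Municipal Authorization required.
8. years in business 7 > 6; operates from an industrially zoned site → exempt from Municipal License.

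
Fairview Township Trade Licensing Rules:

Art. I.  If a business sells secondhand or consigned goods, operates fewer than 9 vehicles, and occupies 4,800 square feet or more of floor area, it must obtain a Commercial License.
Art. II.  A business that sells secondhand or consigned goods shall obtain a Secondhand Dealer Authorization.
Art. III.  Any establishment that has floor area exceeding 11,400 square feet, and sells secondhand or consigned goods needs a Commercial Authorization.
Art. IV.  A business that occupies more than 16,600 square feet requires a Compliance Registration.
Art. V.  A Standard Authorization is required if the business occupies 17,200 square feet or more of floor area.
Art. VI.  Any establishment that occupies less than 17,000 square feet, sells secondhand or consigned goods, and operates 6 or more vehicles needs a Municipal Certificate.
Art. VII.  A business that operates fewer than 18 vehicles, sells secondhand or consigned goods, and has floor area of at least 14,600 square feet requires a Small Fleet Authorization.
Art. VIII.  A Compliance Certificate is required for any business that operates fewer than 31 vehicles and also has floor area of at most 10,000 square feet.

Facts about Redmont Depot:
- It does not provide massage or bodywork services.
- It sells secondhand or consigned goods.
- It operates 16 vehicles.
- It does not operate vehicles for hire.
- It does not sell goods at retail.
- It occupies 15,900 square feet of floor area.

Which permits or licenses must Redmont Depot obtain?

Art. I. sells secondhand or consigned goods; vehicles 16 ≥ 9; floor area 15,900 square feet ≥ 4,800 square feet → Commercial License not required.
Art. II. sells secondhand or consigned goods → Secondhand Dealer Authorization required.
Art. III. floor area 15,900 square feet > 11,400 square feet; sells secondhand or consigned goods → Commercial Authorization required.
Art. IV. floor area 15,900 square feet ≤ 16,600 square feet → Compliance Registration not required.
Art. V. floor area 15,900 square feet < 17,200 square feet → Standard Authorization not required.
Art. VI. floor area 15,900 square feet < 17,000 square feet; sells secondhand or consigned goods; vehicles 16 ≥ 6 → Municipal Certificate required.
Art. VII. vehicles 16 < 18; sells secondhand or consigned goods; floor area 15,900 square feet ≥ 14,600 square feet → Small Fleet Authorization required.
Art. VIII. vehicles 16 < 31; floor area 15,900 square feet > 10,000 square feet → Compliance Certificate not required.

Commercial Authorization, Municipal Certificate, Secondhand Dealer Authorization, Small Fleet Authorization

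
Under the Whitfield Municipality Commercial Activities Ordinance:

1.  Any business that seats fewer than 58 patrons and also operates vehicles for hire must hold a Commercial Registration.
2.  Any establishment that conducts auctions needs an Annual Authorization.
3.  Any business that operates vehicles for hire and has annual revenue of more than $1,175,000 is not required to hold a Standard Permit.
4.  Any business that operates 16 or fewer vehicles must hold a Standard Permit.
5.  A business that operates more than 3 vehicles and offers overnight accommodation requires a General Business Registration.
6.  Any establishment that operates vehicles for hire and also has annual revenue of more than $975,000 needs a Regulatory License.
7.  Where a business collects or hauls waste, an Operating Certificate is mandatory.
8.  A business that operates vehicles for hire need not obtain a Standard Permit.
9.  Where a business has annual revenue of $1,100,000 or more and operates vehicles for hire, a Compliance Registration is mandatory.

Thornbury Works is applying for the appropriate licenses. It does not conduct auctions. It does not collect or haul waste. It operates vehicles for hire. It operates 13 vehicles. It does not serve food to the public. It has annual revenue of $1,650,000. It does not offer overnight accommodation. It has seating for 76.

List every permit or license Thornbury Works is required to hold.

1. seating 76 ≥ 58; operates vehicles for hire → Commercial Registration not required.
2. does not conduct auctions → Annual Authorization not required.
3. operates vehicles for hire; revenue $1,650,000 > $1,175,000 → exempt from Standard Permit.
4. vehicles 13 ≤ 16 → Standard Permit required.
5. vehicles 13 > 3; does not offer overnight accommodation → General Business Registration not required.
6. operates vehicles for hire; revenue $1,650,000 > $975,000 → Regulatory License required.
7. does not collect or haul waste → Operating Certificate not required.
8. operates vehicles for hire → exempt from Standard Permit.
9. revenue $1,650,000 ≥ $1,100,000; operates vehicles for hire → Compliance Registration required.

Compliance Registration, Regulatory License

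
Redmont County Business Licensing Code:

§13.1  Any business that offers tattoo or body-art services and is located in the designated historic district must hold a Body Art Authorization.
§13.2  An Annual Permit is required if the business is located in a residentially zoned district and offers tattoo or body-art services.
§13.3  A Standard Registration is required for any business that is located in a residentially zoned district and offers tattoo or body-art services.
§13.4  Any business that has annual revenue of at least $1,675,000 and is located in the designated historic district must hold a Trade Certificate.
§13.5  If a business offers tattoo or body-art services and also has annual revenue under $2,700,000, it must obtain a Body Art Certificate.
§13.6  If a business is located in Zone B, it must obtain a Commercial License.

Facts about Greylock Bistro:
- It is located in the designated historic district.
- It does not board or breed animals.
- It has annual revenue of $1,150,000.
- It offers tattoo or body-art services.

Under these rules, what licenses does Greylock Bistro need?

§13.1 offers tattoo or body-art services; is located in the designated historic district → Body Art Authorization required.
§13.2 is located in the designated historic district (not: is located in a residentially zoned district); offers tattoo or body-art services → Annual Permit not required.
§13.3 is located in the designated historic district (not: is located in a residentially zoned district); offers tattoo or body-art services → Standard Registration not required.
§13.4 revenue $1,150,000 < $1,675,000; is located in the designated historic district → Trade Certificate not required.
§13.5 offers tattoo or body-art services; revenue $1,150,000 < $2,700,000 → Body Art Certificate required.
§13.6 is located in the designated historic district (not: is located in Zone B) → Commercial License not required.

Body Art Authorization, Body Art Certificate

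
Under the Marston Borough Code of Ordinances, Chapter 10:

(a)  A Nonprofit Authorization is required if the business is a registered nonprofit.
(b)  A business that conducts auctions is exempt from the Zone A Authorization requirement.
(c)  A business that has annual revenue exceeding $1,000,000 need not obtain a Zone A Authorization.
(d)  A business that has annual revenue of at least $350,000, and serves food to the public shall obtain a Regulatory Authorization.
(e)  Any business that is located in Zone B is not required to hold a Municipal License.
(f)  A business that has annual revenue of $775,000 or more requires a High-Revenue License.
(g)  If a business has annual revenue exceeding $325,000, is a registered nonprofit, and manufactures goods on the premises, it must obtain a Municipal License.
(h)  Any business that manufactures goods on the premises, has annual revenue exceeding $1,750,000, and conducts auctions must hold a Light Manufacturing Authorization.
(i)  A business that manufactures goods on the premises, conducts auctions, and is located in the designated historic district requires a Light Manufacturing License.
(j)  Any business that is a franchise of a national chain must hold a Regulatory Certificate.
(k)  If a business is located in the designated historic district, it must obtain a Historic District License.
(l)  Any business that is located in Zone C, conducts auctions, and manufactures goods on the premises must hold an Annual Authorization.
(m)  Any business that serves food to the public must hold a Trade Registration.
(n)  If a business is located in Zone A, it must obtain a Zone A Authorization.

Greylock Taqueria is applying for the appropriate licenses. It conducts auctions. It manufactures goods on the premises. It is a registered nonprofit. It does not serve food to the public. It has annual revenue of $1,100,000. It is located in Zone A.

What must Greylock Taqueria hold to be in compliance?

High-Revenue License, Municipal License, Nonprofit Authorization

(a) is a registered nonprofit → Nonprofit Authorization required.
(b) conducts auctions → exempt from Zone A Authorization.
(c) revenue $1,100,000 > $1,000,000 → exempt from Zone A Authorization.
(d) revenue $1,100,000 ≥ $350,000; does not serve food to the public → Regulatory Authorization not required.
(e) is located in Zone A (not: is located in Zone B) → Municipal License exemption does not apply.
(f) revenue $1,100,000 ≥ $775,000 → High-Revenue License required.
(g) revenue $1,100,000 > $325,000; is a registered nonprofit; manufactures goods on the premises → Municipal License required.
(h) manufactures goods on the premises; revenue $1,100,000 ≤ $1,750,000; conducts auctions → Light Manufacturing Authorization not required.
(i) manufactures goods on the premises; conducts auctions; is located in Zone A (not: is located in the designated historic district) → Light Manufacturing License not required.
(j) is a registered nonprofit (not: is a franchise of a national chain) → Regulatory Certificate not required.
(k) is located in Zone A (not: is located in the designated historic district) → Historic District License not required.
(l) is located in Zone A (not: is located in Zone C); conducts auctions; manufactures goods on the premises → Annual Authorization not required.
(m) does not serve food to the public → Trade Registration not required.
(n) is located in Zone A → Zone A Authorization required.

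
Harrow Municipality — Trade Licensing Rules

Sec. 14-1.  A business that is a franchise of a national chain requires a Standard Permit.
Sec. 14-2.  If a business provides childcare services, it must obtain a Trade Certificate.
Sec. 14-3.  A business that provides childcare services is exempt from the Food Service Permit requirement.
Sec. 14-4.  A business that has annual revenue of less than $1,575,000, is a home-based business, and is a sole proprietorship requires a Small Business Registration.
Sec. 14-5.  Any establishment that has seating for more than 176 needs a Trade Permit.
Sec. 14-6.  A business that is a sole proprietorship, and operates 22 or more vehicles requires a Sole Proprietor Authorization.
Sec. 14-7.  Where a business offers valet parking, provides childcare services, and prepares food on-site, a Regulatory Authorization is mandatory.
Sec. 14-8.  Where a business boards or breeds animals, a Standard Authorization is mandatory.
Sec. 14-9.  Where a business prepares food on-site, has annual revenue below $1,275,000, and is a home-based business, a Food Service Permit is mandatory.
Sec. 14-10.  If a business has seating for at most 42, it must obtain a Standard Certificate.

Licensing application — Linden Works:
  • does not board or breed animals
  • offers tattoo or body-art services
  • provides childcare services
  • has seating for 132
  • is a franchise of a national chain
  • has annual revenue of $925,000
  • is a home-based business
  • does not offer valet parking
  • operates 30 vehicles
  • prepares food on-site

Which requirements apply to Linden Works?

Sec. 14-1. is a franchise of a national chain → Standard Permit required.
Sec. 14-2. provides childcare services → Trade Certificate required.
Sec. 14-3. provides childcare services → exempt from Food Service Permit.
Sec. 14-4. revenue $925,000 < $1,575,000; is a home-based business; is a franchise of a national chain (not: is a sole proprietorship) → Small Business Registration not required.
Sec. 14-5. seating 132 ≤ 176 → Trade Permit not required.
Sec. 14-6. is a franchise of a national chain (not: is a sole proprietorship); vehicles 30 ≥ 22 → Sole Proprietor Authorization not required.
Sec. 14-7. does not offer valet parking; provides childcare services; prepares food on-site → Regulatory Authorization not required.
Sec. 14-8. does not board or breed animals → Standard Authorization not required.
Sec. 14-9. prepares food on-site; revenue $925,000 < $1,275,000; is a home-based business → Food Service Permit required.
Sec. 14-10. seating 132 > 42 → Standard Certificate not required.

Standard Permit, Trade Certificate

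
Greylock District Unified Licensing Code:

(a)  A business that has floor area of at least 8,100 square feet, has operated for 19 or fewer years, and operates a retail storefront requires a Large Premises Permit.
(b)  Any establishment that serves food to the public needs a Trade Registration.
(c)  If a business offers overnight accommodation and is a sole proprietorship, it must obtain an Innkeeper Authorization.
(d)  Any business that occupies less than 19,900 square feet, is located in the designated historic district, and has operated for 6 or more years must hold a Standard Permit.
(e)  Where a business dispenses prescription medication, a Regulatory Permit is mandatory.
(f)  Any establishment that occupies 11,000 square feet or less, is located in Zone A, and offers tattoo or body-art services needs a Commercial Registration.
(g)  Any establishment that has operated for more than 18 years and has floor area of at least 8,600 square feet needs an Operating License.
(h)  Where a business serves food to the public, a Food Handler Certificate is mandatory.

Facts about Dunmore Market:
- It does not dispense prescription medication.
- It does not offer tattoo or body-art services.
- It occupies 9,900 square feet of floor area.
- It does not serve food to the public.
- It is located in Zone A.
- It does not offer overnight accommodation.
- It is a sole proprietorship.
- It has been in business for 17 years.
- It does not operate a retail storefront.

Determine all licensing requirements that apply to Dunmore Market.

(a) floor area 9,900 square feet ≥ 8,100 square feet; years in business 17 ≤ 19; does not operate a retail storefront → Large Premises Permit not required.
(b) does not serve food to the public → Trade Registration not required.
(c) does not offer overnight accommodation; is a sole proprietorship → Innkeeper Authorization not required.
(d) floor area 9,900 square feet < 19,900 square feet; is located in Zone A (not: is located in the designated historic district); years in business 17 ≥ 6 → Standard Permit not required.
(e) does not dispense prescription medication → Regulatory Permit not required.
(f) floor area 9,900 square feet ≤ 11,000 square feet; is located in Zone A; does not offer tattoo or body-art services → Commercial Registration not required.
(g) years in business 17 ≤ 18; floor area 9,900 square feet ≥ 8,600 square feet → Operating License not required.
(h) does not serve food to the public → Food Handler Certificate not required.

None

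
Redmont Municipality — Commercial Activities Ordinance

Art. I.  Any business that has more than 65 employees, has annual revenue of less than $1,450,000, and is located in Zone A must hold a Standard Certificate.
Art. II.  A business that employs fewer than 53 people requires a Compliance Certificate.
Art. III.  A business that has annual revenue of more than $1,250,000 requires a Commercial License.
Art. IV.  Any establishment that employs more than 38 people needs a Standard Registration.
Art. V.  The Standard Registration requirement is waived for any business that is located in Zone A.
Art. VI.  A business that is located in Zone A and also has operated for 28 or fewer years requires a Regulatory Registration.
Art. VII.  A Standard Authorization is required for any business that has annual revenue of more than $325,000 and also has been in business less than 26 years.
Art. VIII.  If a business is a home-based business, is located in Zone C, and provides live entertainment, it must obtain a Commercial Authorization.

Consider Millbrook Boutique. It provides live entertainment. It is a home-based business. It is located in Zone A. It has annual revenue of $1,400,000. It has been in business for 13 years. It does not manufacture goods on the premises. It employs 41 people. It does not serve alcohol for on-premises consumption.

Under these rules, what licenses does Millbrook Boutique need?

Art. I. employees 41 ≤ 65; revenue $1,400,000 < $1,450,000; is located in Zone A → Standard Certificate not required.
Art. II. employees 41 < 53 → Compliance Certificate required.
Art. III. revenue $1,400,000 > $1,250,000 → Commercial License required.
Art. IV. employees 41 > 38 → Standard Registration required.
Art. V. is located in Zone A → exempt from Standard Registration.
Art. VI. is located in Zone A; years in business 13 ≤ 28 → Regulatory Registration required.
Art. VII. revenue $1,400,000 > $325,000; years in business 13 < 26 → Standard Authorization required.
Art. VIII. is a home-based business; is located in Zone A (not: is located in Zone C); provides live entertainment → Commercial Authorization not required.

Commercial License, Compliance Certificate, Regulatory Registration, Standard Authorization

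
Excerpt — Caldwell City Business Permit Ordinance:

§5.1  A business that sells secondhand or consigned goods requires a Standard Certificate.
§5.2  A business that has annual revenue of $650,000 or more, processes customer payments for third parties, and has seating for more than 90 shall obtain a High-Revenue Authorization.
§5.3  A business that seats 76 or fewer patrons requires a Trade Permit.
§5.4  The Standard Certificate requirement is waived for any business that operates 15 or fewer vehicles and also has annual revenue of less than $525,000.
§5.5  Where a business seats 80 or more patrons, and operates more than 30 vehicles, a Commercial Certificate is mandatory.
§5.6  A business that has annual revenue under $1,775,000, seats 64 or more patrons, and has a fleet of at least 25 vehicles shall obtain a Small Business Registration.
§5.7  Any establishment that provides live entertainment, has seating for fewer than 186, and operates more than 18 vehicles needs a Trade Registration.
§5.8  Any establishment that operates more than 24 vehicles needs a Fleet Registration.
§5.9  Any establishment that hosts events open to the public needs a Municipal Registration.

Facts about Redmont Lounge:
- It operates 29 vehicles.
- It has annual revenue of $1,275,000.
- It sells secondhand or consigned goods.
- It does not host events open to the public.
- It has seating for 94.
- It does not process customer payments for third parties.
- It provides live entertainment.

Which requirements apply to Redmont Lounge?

Fleet Registration, Small Business Registration, Standard Certificate, Trade Registration

§5.1 sells secondhand or consigned goods → Standard Certificate required.
§5.2 revenue $1,275,000 ≥ $650,000; does not process customer payments for third parties; seating 94 > 90 → High-Revenue Authorization not required.
§5.3 seating 94 > 76 → Trade Permit not required.
§5.4 vehicles 29 > 15; revenue $1,275,000 ≥ $525,000 → Standard Certificate exemption does not apply.
§5.5 seating 94 ≥ 80; vehicles 29 ≤ 30 → Commercial Certificate not required.
§5.6 revenue $1,275,000 < $1,775,000; seating 94 ≥ 64; vehicles 29 ≥ 25 → Small Business Registration required.
§5.7 provides live entertainment; seating 94 < 186; vehicles 29 > 18 → Trade Registration required.
§5.8 vehicles 29 > 24 → Fleet Registration required.
§5.9 does not host events open to the public → Municipal Registration not required.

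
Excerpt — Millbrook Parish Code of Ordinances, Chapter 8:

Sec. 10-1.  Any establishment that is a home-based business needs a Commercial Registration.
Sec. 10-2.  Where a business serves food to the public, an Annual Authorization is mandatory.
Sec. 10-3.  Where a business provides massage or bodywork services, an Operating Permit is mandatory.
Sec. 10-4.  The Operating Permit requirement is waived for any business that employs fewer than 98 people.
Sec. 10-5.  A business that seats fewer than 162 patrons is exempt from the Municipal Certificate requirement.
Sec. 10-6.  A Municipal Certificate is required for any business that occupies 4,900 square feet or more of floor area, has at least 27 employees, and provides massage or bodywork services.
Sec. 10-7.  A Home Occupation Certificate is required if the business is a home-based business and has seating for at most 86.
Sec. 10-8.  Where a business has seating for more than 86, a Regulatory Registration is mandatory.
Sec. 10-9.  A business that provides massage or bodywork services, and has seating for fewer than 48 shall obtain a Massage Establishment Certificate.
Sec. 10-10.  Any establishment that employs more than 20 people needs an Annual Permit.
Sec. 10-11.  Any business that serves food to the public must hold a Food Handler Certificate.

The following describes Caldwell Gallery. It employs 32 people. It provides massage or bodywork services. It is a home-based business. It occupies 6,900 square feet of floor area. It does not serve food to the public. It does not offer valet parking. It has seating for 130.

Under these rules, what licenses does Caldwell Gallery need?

Sec. 10-1. is a home-based business → Commercial Registration required.
Sec. 10-2. does not serve food to the public → Annual Authorization not required.
Sec. 10-3. provides massage or bodywork services → Operating Permit required.
Sec. 10-4. employees 32 < 98 → exempt from Operating Permit.
Sec. 10-5. seating 130 < 162 → exempt from Municipal Certificate.
Sec. 10-6. floor area 6,900 square feet ≥ 4,900 square feet; employees 32 ≥ 27; provides massage or bodywork services → Municipal Certificate required.
Sec. 10-7. is a home-based business; seating 130 > 86 → Home Occupation Certificate not required.
Sec. 10-8. seating 130 > 86 → Regulatory Registration required.
Sec. 10-9. provides massage or bodywork services; seating 130 ≥ 48 → Massage Establishment Certificate not required.
Sec. 10-10. employees 32 > 20 → Annual Permit required.
Sec. 10-11. does not serve food to the public → Food Handler Certificate not required.

Annual Permit, Commercial Registration, Regulatory Registration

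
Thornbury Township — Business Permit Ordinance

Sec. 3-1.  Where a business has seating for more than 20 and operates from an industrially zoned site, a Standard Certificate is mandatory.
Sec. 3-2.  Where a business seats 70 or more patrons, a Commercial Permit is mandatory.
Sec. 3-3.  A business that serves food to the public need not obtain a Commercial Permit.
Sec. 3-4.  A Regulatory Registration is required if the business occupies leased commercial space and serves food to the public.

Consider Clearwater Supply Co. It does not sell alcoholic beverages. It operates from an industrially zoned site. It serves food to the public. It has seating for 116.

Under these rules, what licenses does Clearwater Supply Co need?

Standard Certificate

Sec. 3-1. seating 116 > 20; operates from an industrially zoned site → Standard Certificate required.
Sec. 3-2. seating 116 ≥ 70 → Commercial Permit required.
Sec. 3-3. serves food to the public → exempt from Commercial Permit.
Sec. 3-4. operates from an industrially zoned site (not: occupies leased commercial space); serves food to the public → Regulatory Registration not required.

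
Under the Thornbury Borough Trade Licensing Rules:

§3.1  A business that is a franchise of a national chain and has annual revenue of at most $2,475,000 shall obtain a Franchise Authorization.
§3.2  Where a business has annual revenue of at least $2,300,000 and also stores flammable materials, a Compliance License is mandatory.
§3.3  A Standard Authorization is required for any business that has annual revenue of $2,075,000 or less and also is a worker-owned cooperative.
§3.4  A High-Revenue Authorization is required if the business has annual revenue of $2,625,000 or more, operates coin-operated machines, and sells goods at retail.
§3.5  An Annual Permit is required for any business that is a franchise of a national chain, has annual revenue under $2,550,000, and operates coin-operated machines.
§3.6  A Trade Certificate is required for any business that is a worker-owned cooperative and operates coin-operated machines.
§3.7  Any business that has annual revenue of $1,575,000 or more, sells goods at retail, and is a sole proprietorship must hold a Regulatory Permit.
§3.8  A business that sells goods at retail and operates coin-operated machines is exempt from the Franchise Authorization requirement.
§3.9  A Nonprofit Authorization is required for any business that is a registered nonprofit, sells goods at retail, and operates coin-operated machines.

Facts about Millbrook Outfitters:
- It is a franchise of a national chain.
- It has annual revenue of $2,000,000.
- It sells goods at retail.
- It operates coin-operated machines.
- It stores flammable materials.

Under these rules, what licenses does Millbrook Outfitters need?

Annual Permit

§3.1 is a franchise of a national chain; revenue $2,000,000 ≤ $2,475,000 → Franchise Authorization required.
§3.2 revenue $2,000,000 < $2,300,000; stores flammable materials → Compliance License not required.
§3.3 revenue $2,000,000 ≤ $2,075,000; is a franchise of a national chain (not: is a worker-owned cooperative) → Standard Authorization not required.
§3.4 revenue $2,000,000 < $2,625,000; operates coin-operated machines; sells goods at retail → High-Revenue Authorization not required.
§3.5 is a franchise of a national chain; revenue $2,000,000 < $2,550,000; operates coin-operated machines → Annual Permit required.
§3.6 is a franchise of a national chain (not: is a worker-owned cooperative); operates coin-operated machines → Trade Certificate not required.
§3.7 revenue $2,000,000 ≥ $1,575,000; sells goods at retail; is a franchise of a national chain (not: is a sole proprietorship) → Regulatory Permit not required.
§3.8 sells goods at retail; operates coin-operated machines → exempt from Franchise Authorization.
§3.9 is a franchise of a national chain (not: is a registered nonprofit); sells goods at retail; operates coin-operated machines → Nonprofit Authorization not required.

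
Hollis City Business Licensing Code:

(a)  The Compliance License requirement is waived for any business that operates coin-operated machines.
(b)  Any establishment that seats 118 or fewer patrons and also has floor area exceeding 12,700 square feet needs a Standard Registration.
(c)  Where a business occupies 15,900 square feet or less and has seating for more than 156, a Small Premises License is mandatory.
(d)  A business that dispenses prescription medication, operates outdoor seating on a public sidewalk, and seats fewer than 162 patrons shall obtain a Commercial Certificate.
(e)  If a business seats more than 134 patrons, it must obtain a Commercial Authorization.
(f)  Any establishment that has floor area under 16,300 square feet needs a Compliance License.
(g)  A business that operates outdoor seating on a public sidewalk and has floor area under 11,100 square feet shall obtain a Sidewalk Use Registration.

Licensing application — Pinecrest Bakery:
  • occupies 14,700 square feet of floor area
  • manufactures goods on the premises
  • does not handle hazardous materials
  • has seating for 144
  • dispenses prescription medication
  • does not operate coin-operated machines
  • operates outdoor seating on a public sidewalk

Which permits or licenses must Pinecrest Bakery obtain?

(a) does not operate coin-operated machines → Compliance License exemption does not apply.
(b) seating 144 > 118; floor area 14,700 square feet > 12,700 square feet → Standard Registration not required.
(c) floor area 14,700 square feet ≤ 15,900 square feet; seating 144 ≤ 156 → Small Premises License not required.
(d) dispenses prescription medication; operates outdoor seating on a public sidewalk; seating 144 < 162 → Commercial Certificate required.
(e) seating 144 > 134 → Commercial Authorization required.
(f) floor area 14,700 square feet < 16,300 square feet → Compliance License required.
(g) operates outdoor seating on a public sidewalk; floor area 14,700 square feet ≥ 11,100 square feet → Sidewalk Use Registration not required.

Commercial Authorization, Commercial Certificate, Compliance License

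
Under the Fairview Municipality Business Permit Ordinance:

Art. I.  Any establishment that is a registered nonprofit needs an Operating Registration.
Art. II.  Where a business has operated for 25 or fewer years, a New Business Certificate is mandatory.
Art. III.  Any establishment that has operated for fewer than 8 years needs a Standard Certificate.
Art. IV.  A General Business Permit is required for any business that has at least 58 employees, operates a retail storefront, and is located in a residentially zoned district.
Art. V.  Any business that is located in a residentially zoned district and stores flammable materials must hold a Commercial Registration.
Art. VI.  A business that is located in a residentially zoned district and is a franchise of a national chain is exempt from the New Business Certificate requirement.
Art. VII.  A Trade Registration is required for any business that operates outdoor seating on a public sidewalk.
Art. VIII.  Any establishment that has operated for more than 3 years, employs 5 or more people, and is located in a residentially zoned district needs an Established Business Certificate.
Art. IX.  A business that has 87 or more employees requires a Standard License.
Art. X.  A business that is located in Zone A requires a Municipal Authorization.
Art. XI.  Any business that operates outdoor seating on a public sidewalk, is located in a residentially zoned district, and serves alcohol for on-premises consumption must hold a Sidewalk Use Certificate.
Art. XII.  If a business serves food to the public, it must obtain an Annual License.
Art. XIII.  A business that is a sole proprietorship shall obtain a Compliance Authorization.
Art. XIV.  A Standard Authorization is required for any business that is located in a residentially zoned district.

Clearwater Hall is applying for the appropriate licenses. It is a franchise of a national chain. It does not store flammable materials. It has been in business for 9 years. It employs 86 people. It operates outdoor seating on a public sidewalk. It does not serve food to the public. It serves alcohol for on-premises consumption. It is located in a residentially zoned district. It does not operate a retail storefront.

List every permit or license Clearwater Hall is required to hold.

Art. I. is a franchise of a national chain (not: is a registered nonprofit) → Operating Registration not required.
Art. II. years in business 9 ≤ 25 → New Business Certificate required.
Art. III. years in business 9 ≥ 8 → Standard Certificate not required.
Art. IV. employees 86 ≥ 58; does not operate a retail storefront; is located in a residentially zoned district → General Business Permit not required.
Art. V. is located in a residentially zoned district; does not store flammable materials → Commercial Registration not required.
Art. VI. is located in a residentially zoned district; is a franchise of a national chain → exempt from New Business Certificate.
Art. VII. operates outdoor seating on a public sidewalk → Trade Registration required.
Art. VIII. years in business 9 > 3; employees 86 ≥ 5; is located in a residentially zoned district → Established Business Certificate required.
Art. IX. employees 86 < 87 → Standard License not required.
Art. X. is located in a residentially zoned district (not: is located in Zone A) → Municipal Authorization not required.
Art. XI. operates outdoor seating on a public sidewalk; is located in a residentially zoned district; serves alcohol for on-premises consumption → Sidewalk Use Certificate required.
Art. XII. does not serve food to the public → Annual License not required.
Art. XIII. is a franchise of a national chain (not: is a sole proprietorship) → Compliance Authorization not required.
Art. XIV. is located in a residentially zoned district → Standard Authorization required.

Established Business Certificate, Sidewalk Use Certificate, Standard Authorization, Trade Registration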